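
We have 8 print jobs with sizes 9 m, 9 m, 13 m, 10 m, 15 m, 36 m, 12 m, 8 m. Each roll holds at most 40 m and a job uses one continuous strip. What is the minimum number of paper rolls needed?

3

Total = 36 + 15 + 13 + 12 + 10 + 9 + 9 + 8 = 112 m.
Lower bound: ⌈112/40⌉ = 3 paper rolls.
A packing using 3 paper rolls:
  roll 1: 36 = 36
  roll 2: 15 + 13 + 12 = 40
  roll 3: 10 + 9 + 9 + 8 = 36
This matches the lower bound, so 3 is optimal.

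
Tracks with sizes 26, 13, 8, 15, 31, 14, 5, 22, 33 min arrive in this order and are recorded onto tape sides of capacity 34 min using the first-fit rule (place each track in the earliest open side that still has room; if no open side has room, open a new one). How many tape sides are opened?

  26 → side 1 (new)  [load 26/34]
  13 → side 2 (new)  [load 13/34]
  8 → side 1  [load 34/34]
  15 → side 2  [load 28/34]
  31 → side 3 (new)  [load 31/34]
  14 → side 4 (new)  [load 14/34]
  5 → side 2  [load 33/34]
  22 → side 5 (new)  [load 22/34]
  33 → side 6 (new)  [load 33/34]
6 tape sides opened.

6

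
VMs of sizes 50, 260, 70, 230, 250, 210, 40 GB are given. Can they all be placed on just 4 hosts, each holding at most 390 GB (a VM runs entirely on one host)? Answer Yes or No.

Yes

A valid assignment using 4 hosts:
  host 1: 260 + 70 + 50 = 380
  host 2: 250 + 40 = 290
  host 3: 230 = 230
  host 4: 210 = 210
Every load is within 390 GB, so 4 hosts suffice.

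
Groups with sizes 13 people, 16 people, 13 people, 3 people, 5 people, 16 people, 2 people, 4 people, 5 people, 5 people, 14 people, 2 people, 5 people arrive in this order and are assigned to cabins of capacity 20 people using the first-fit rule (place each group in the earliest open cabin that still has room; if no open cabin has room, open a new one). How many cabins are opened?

  13 → cabin 1 (new)  [load 13/20]
  16 → cabin 2 (new)  [load 16/20]
  13 → cabin 3 (new)  [load 13/20]
  3 → cabin 1  [load 16/20]
  5 → cabin 3  [load 18/20]
  16 → cabin 4 (new)  [load 16/20]
  2 → cabin 1  [load 18/20]
  4 → cabin 2  [load 20/20]
  5 → cabin 5 (new)  [load 5/20]
  5 → cabin 5  [load 10/20]
  14 → cabin 6 (new)  [load 14/20]
  2 → cabin 1  [load 20/20]
  5 → cabin 5  [load 15/20]
6 cabins opened.

6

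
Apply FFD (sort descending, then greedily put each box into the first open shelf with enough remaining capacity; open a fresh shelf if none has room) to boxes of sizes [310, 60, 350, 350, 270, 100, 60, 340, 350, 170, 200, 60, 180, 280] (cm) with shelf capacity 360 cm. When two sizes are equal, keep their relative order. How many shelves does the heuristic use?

9

Sorted descending: 350, 350, 350, 340, 310, 280, 270, 200, 180, 170, 100, 60, 60, 60.
  350 → shelf 1 (new)  [load 350/360]
  350 → shelf 2 (new)  [load 350/360]
  350 → shelf 3 (new)  [load 350/360]
  340 → shelf 4 (new)  [load 340/360]
  310 → shelf 5 (new)  [load 310/360]
  280 → shelf 6 (new)  [load 280/360]
  270 → shelf 7 (new)  [load 270/360]
  200 → shelf 8 (new)  [load 200/360]
  180 → shelf 9 (new)  [load 180/360]
  170 → shelf 9  [load 350/360]
  100 → shelf 8  [load 300/360]
  60 → shelf 6  [load 340/360]
  60 → shelf 7  [load 330/360]
  60 → shelf 8  [load 360/360]
9 shelves opened.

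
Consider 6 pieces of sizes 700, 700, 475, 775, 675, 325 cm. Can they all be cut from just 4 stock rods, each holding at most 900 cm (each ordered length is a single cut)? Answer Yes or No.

Total = 3650 cm; ⌈3650/900⌉ = 5.
At least 5 stock rods are required, but only 4 are allowed.

No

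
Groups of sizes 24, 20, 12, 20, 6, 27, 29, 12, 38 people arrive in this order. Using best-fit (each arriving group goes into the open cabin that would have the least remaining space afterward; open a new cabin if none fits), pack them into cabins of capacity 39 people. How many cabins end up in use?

  24 → cabin 1 (new)  [load 24/39]
  20 → cabin 2 (new)  [load 20/39]
  12 → cabin 1  [load 36/39]
  20 → cabin 3 (new)  [load 20/39]
  6 → cabin 2  [load 26/39]
  27 → cabin 4 (new)  [load 27/39]
  29 → cabin 5 (new)  [load 29/39]
  12 → cabin 4  [load 39/39]
  38 → cabin 6 (new)  [load 38/39]
6 cabins opened.

6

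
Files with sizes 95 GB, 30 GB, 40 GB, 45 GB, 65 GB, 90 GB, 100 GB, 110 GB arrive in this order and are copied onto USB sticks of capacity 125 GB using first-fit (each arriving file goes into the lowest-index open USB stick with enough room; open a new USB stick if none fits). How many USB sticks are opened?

  95 → USB stick 1 (new)  [load 95/125]
  30 → USB stick 1  [load 125/125]
  40 → USB stick 2 (new)  [load 40/125]
  45 → USB stick 2  [load 85/125]
  65 → USB stick 3 (new)  [load 65/125]
  90 → USB stick 4 (new)  [load 90/125]
  100 → USB stick 5 (new)  [load 100/125]
  110 → USB stick 6 (new)  [load 110/125]
6 USB sticks opened.

6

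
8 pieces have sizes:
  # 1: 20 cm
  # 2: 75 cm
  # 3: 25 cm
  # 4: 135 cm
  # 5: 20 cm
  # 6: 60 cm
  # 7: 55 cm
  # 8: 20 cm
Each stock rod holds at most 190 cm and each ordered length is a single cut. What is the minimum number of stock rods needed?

Total = 135 + 75 + 60 + 55 + 25 + 20 + 20 + 20 = 410 cm.
Lower bound: ⌈410/190⌉ = 3 stock rods.
A packing using 3 stock rods:
  stock rod 1: 135 + 55 = 190
  stock rod 2: 75 + 60 + 25 + 20 = 180
  stock rod 3: 20 + 20 = 40
This matches the lower bound, so 3 is optimal.

3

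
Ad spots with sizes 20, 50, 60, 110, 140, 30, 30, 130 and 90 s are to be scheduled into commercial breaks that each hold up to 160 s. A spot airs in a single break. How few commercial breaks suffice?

5

Total = 140 + 130 + 110 + 90 + 60 + 50 + 30 + 30 + 20 = 660 s.
Lower bound: ⌈660/160⌉ = 5 commercial breaks.
A packing using 5 commercial breaks:
  break 1: 140 + 20 = 160
  break 2: 130 + 30 = 160
  break 3: 110 + 50 = 160
  break 4: 90 + 60 = 150
  break 5: 30 = 30
This matches the lower bound, so 5 is optimal.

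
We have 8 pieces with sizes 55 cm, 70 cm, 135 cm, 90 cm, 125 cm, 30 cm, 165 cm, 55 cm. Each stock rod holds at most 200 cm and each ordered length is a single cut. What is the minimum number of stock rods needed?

4

Total = 165 + 135 + 125 + 90 + 70 + 55 + 55 + 30 = 725 cm.
Lower bound: ⌈725/200⌉ = 4 stock rods.
A packing using 4 stock rods:
  stock rod 1: 165 + 30 = 195
  stock rod 2: 135 + 55 = 190
  stock rod 3: 125 + 70 = 195
  stock rod 4: 90 + 55 = 145
This matches the lower bound, so 4 is optimal.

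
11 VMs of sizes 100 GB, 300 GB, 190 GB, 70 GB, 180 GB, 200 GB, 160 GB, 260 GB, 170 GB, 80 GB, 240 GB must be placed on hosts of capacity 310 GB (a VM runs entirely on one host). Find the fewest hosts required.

Total = 300 + 260 + 240 + 200 + 190 + 180 + 170 + 160 + 100 + 80 + 70 = 1950 GB.
Lower bound: ⌈1950/310⌉ = 7 hosts.
Also, 8 VMs each exceed 155 GB, and no two of those can share a host, so at least 8 hosts are needed.
A packing using 8 hosts:
  host 1: 300 = 300
  host 2: 260 = 260
  host 3: 240 + 70 = 310
  host 4: 200 + 100 = 300
  host 5: 190 + 80 = 270
  host 6: 180 = 180
  host 7: 170 = 170
  host 8: 160 = 160
This matches the lower bound, so 8 is optimal.

8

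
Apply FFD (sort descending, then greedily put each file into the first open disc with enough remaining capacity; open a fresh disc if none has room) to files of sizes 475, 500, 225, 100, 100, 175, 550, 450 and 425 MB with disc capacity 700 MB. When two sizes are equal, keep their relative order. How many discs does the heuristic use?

5

Sorted descending: 550, 500, 475, 450, 425, 225, 175, 100, 100.
  550 → disc 1 (new)  [load 550/700]
  500 → disc 2 (new)  [load 500/700]
  475 → disc 3 (new)  [load 475/700]
  450 → disc 4 (new)  [load 450/700]
  425 → disc 5 (new)  [load 425/700]
  225 → disc 3  [load 700/700]
  175 → disc 2  [load 675/700]
  100 → disc 1  [load 650/700]
  100 → disc 4  [load 550/700]
5 discs opened.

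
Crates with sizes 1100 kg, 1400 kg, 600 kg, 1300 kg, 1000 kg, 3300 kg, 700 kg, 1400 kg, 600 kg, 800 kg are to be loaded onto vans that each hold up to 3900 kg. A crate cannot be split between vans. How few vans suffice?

Total = 3300 + 1400 + 1400 + 1300 + 1100 + 1000 + 800 + 700 + 600 + 600 = 12200 kg.
Lower bound: ⌈12200/3900⌉ = 4 vans.
A packing using 4 vans:
  van 1: 3300 + 600 = 3900
  van 2: 1400 + 1400 + 1100 = 3900
  van 3: 1300 + 1000 + 800 + 700 = 3800
  van 4: 600 = 600
This matches the lower bound, so 4 is optimal.

4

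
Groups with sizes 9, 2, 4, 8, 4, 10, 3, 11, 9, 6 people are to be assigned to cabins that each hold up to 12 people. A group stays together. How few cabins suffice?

6

Total = 11 + 10 + 9 + 9 + 8 + 6 + 4 + 4 + 3 + 2 = 66 people.
Lower bound: ⌈66/12⌉ = 6 cabins.
A packing using 6 cabins:
  cabin 1: 11 = 11
  cabin 2: 10 + 2 = 12
  cabin 3: 9 + 3 = 12
  cabin 4: 9 = 9
  cabin 5: 8 + 4 = 12
  cabin 6: 6 + 4 = 10
This matches the lower bound, so 6 is optimal.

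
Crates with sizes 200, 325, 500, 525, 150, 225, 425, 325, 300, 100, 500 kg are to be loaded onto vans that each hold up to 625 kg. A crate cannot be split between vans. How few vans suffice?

Total = 525 + 500 + 500 + 425 + 325 + 325 + 300 + 225 + 200 + 150 + 100 = 3575 kg.
Lower bound: ⌈3575/625⌉ = 6 vans.
A packing using 7 vans:
  van 1: 525 + 100 = 625
  van 2: 500 = 500
  van 3: 500 = 500
  van 4: 425 + 200 = 625
  van 5: 325 + 300 = 625
  van 6: 325 + 225 = 550
  van 7: 150 = 150
No arrangement into 6 vans stays within capacity, so 7 is optimal.

7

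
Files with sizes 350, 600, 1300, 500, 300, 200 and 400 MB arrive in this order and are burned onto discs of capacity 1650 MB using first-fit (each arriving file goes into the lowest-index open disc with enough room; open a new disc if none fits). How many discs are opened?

3

  350 → disc 1 (new)  [load 350/1650]
  600 → disc 1  [load 950/1650]
  1300 → disc 2 (new)  [load 1300/1650]
  500 → disc 1  [load 1450/1650]
  300 → disc 2  [load 1600/1650]
  200 → disc 1  [load 1650/1650]
  400 → disc 3 (new)  [load 400/1650]
3 discs opened.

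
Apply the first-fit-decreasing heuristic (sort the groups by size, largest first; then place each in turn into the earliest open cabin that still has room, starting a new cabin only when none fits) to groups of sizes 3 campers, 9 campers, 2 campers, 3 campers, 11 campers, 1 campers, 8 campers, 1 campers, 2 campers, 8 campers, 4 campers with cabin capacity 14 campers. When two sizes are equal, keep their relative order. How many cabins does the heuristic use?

Sorted descending: 11, 9, 8, 8, 4, 3, 3, 2, 2, 1, 1.
  11 → cabin 1 (new)  [load 11/14]
  9 → cabin 2 (new)  [load 9/14]
  8 → cabin 3 (new)  [load 8/14]
  8 → cabin 4 (new)  [load 8/14]
  4 → cabin 2  [load 13/14]
  3 → cabin 1  [load 14/14]
  3 → cabin 3  [load 11/14]
  2 → cabin 3  [load 13/14]
  2 → cabin 4  [load 10/14]
  1 → cabin 2  [load 14/14]
  1 → cabin 3  [load 14/14]
4 cabins opened.

4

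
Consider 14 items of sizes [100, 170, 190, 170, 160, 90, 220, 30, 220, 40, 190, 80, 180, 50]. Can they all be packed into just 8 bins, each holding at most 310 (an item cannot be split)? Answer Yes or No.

A valid assignment using 8 bins:
  bin 1: 220 + 90 = 310
  bin 2: 220 + 80 = 300
  bin 3: 190 + 100 = 290
  bin 4: 190 + 50 + 40 + 30 = 310
  bin 5: 180 = 180
  bin 6: 170 = 170
  bin 7: 170 = 170
  bin 8: 160 = 160
Every load is within 310, so 8 bins suffice.

Yes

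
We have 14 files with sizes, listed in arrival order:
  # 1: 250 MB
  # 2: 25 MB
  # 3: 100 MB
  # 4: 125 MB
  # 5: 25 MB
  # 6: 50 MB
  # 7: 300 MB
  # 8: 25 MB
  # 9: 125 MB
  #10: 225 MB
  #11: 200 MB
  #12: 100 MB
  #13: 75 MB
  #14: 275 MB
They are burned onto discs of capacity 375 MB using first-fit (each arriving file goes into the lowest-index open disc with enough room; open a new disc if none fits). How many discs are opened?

  250 → disc 1 (new)  [load 250/375]
  25 → disc 1  [load 275/375]
  100 → disc 1  [load 375/375]
  125 → disc 2 (new)  [load 125/375]
  25 → disc 2  [load 150/375]
  50 → disc 2  [load 200/375]
  300 → disc 3 (new)  [load 300/375]
  25 → disc 2  [load 225/375]
  125 → disc 2  [load 350/375]
  225 → disc 4 (new)  [load 225/375]
  200 → disc 5 (new)  [load 200/375]
  100 → disc 4  [load 325/375]
  75 → disc 3  [load 375/375]
  275 → disc 6 (new)  [load 275/375]
6 discs opened.

6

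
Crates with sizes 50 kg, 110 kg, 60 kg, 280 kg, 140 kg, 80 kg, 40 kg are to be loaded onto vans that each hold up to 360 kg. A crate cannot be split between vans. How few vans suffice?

Total = 280 + 140 + 110 + 80 + 60 + 50 + 40 = 760 kg.
Lower bound: ⌈760/360⌉ = 3 vans.
A packing using 3 vans:
  van 1: 280 + 80 = 360
  van 2: 140 + 110 + 60 + 50 = 360
  van 3: 40 = 40
This matches the lower bound, so 3 is optimal.

3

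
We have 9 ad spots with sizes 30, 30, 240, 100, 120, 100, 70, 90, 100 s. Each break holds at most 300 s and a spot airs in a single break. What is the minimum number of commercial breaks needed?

3

Total = 240 + 120 + 100 + 100 + 100 + 90 + 70 + 30 + 30 = 880 s.
Lower bound: ⌈880/300⌉ = 3 commercial breaks.
A packing using 3 commercial breaks:
  break 1: 240 + 30 + 30 = 300
  break 2: 120 + 100 + 70 = 290
  break 3: 100 + 100 + 90 = 290
This matches the lower bound, so 3 is optimal.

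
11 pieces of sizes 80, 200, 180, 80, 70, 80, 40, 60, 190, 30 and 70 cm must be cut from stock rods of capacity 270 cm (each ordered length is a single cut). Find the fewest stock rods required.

4

Total = 200 + 190 + 180 + 80 + 80 + 80 + 70 + 70 + 60 + 40 + 30 = 1080 cm.
Lower bound: ⌈1080/270⌉ = 4 stock rods.
A packing using 4 stock rods:
  stock rod 1: 200 + 70 = 270
  stock rod 2: 190 + 80 = 270
  stock rod 3: 180 + 60 + 30 = 270
  stock rod 4: 80 + 80 + 70 + 40 = 270
This matches the lower bound, so 4 is optimal.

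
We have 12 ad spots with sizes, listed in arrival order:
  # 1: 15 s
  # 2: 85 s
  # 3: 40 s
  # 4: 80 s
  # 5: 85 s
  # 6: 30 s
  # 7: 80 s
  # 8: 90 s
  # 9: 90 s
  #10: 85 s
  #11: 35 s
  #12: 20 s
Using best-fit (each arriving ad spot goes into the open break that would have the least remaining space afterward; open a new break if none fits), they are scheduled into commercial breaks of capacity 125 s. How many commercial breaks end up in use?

7

  15 → break 1 (new)  [load 15/125]
  85 → break 1  [load 100/125]
  40 → break 2 (new)  [load 40/125]
  80 → break 2  [load 120/125]
  85 → break 3 (new)  [load 85/125]
  30 → break 3  [load 115/125]
  80 → break 4 (new)  [load 80/125]
  90 → break 5 (new)  [load 90/125]
  90 → break 6 (new)  [load 90/125]
  85 → break 7 (new)  [load 85/125]
  35 → break 5  [load 125/125]
  20 → break 1  [load 120/125]
7 commercial breaks opened.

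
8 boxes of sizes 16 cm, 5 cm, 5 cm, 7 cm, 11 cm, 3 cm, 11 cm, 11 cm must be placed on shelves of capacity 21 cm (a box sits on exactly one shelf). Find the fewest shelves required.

Total = 16 + 11 + 11 + 11 + 7 + 5 + 5 + 3 = 69 cm.
Lower bound: ⌈69/21⌉ = 4 shelves.
A packing using 4 shelves:
  shelf 1: 16 + 5 = 21
  shelf 2: 11 + 7 + 3 = 21
  shelf 3: 11 + 5 = 16
  shelf 4: 11 = 11
This matches the lower bound, so 4 is optimal.

4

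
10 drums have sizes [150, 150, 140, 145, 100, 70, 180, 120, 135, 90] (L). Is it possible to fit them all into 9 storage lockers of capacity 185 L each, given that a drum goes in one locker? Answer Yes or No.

Yes

A valid assignment using 9 storage lockers:
  locker 1: 180 = 180
  locker 2: 150 = 150
  locker 3: 150 = 150
  locker 4: 145 = 145
  locker 5: 140 = 140
  locker 6: 135 = 135
  locker 7: 120 = 120
  locker 8: 100 + 70 = 170
  locker 9: 90 = 90
Every load is within 185 L, so 9 storage lockers suffice.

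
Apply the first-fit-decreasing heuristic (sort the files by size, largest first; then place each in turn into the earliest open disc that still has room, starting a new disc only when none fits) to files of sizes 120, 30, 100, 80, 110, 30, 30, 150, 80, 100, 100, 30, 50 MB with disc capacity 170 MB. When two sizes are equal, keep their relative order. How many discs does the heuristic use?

7

Sorted descending: 150, 120, 110, 100, 100, 100, 80, 80, 50, 30, 30, 30, 30.
  150 → disc 1 (new)  [load 150/170]
  120 → disc 2 (new)  [load 120/170]
  110 → disc 3 (new)  [load 110/170]
  100 → disc 4 (new)  [load 100/170]
  100 → disc 5 (new)  [load 100/170]
  100 → disc 6 (new)  [load 100/170]
  80 → disc 7 (new)  [load 80/170]
  80 → disc 7  [load 160/170]
  50 → disc 2  [load 170/170]
  30 → disc 3  [load 140/170]
  30 → disc 3  [load 170/170]
  30 → disc 4  [load 130/170]
  30 → disc 4  [load 160/170]
7 discs opened.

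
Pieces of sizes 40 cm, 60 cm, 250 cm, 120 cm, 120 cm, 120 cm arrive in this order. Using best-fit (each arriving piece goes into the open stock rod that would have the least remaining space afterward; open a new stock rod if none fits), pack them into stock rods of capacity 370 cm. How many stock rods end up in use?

  40 → stock rod 1 (new)  [load 40/370]
  60 → stock rod 1  [load 100/370]
  250 → stock rod 1  [load 350/370]
  120 → stock rod 2 (new)  [load 120/370]
  120 → stock rod 2  [load 240/370]
  120 → stock rod 2  [load 360/370]
2 stock rods opened.

2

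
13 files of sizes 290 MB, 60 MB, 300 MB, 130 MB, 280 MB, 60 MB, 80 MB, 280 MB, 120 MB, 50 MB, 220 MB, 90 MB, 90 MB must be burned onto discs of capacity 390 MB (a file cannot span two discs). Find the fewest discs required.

Total = 300 + 290 + 280 + 280 + 220 + 130 + 120 + 90 + 90 + 80 + 60 + 60 + 50 = 2050 MB.
Lower bound: ⌈2050/390⌉ = 6 discs.
A packing using 6 discs:
  disc 1: 300 + 90 = 390
  disc 2: 290 + 90 = 380
  disc 3: 280 + 80 = 360
  disc 4: 280 + 60 + 50 = 390
  disc 5: 220 + 130 = 350
  disc 6: 120 + 60 = 180
This matches the lower bound, so 6 is optimal.

6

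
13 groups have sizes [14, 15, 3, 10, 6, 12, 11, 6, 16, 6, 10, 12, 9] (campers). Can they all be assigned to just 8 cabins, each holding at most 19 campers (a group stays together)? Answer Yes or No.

A valid assignment using 8 cabins:
  cabin 1: 16 + 3 = 19
  cabin 2: 15 = 15
  cabin 3: 14 = 14
  cabin 4: 12 + 6 = 18
  cabin 5: 12 + 6 = 18
  cabin 6: 11 + 6 = 17
  cabin 7: 10 + 9 = 19
  cabin 8: 10 = 10
Every load is within 19 campers, so 8 cabins suffice.

Yes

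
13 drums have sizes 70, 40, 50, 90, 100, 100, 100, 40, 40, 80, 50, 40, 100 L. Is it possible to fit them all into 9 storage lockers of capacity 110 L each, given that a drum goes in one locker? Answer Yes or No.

No

Total = 900 L; ⌈900/110⌉ = 9.
The bound of 9 does not rule out 9, but exhaustive search shows no assignment into 9 storage lockers of capacity 110 L exists — the minimum is 10.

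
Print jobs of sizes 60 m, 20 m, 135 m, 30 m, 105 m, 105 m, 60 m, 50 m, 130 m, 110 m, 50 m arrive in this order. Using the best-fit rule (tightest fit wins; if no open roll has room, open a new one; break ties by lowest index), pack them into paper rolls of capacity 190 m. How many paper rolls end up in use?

5

  60 → roll 1 (new)  [load 60/190]
  20 → roll 1  [load 80/190]
  135 → roll 2 (new)  [load 135/190]
  30 → roll 2  [load 165/190]
  105 → roll 1  [load 185/190]
  105 → roll 3 (new)  [load 105/190]
  60 → roll 3  [load 165/190]
  50 → roll 4 (new)  [load 50/190]
  130 → roll 4  [load 180/190]
  110 → roll 5 (new)  [load 110/190]
  50 → roll 5  [load 160/190]
5 paper rolls opened.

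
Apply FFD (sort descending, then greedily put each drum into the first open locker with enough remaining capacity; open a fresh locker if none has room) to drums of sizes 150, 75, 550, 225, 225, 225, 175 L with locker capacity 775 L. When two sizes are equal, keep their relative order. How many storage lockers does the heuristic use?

Sorted descending: 550, 225, 225, 225, 175, 150, 75.
  550 → locker 1 (new)  [load 550/775]
  225 → locker 1  [load 775/775]
  225 → locker 2 (new)  [load 225/775]
  225 → locker 2  [load 450/775]
  175 → locker 2  [load 625/775]
  150 → locker 2  [load 775/775]
  75 → locker 3 (new)  [load 75/775]
3 storage lockers opened.

3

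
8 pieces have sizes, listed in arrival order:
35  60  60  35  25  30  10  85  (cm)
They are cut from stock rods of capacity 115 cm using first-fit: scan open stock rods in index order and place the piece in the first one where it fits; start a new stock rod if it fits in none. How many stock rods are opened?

4

  35 → stock rod 1 (new)  [load 35/115]
  60 → stock rod 1  [load 95/115]
  60 → stock rod 2 (new)  [load 60/115]
  35 → stock rod 2  [load 95/115]
  25 → stock rod 3 (new)  [load 25/115]
  30 → stock rod 3  [load 55/115]
  10 → stock rod 1  [load 105/115]
  85 → stock rod 4 (new)  [load 85/115]
4 stock rods opened.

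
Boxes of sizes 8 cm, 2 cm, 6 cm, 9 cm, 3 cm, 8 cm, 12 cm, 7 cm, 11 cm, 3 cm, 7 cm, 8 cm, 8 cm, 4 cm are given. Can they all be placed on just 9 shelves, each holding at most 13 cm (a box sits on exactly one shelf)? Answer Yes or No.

Yes

A valid assignment using 9 shelves:
  shelf 1: 12 = 12
  shelf 2: 11 + 2 = 13
  shelf 3: 9 + 4 = 13
  shelf 4: 8 + 3 = 11
  shelf 5: 8 + 3 = 11
  shelf 6: 8 = 8
  shelf 7: 8 = 8
  shelf 8: 7 + 6 = 13
  shelf 9: 7 = 7
Every load is within 13 cm, so 9 shelves suffice.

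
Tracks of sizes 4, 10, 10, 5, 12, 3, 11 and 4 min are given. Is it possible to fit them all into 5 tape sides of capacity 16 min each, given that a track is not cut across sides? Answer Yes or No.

A valid assignment using 4 tape sides:
  side 1: 12 + 4 = 16
  side 2: 11 + 5 = 16
  side 3: 10 + 4 = 14
  side 4: 10 + 3 = 13
That uses only 4 ≤ 5, so 5 tape sides are enough.

Yes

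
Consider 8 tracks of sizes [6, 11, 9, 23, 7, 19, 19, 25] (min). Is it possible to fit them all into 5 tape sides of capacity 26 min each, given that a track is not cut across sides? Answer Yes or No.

Yes

A valid assignment using 5 tape sides:
  side 1: 25 = 25
  side 2: 23 = 23
  side 3: 19 + 7 = 26
  side 4: 19 + 6 = 25
  side 5: 11 + 9 = 20
Every load is within 26 min, so 5 tape sides suffice.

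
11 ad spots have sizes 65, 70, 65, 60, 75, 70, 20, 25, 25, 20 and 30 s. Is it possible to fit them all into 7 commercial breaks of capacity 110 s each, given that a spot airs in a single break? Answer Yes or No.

Yes

A valid assignment using 6 commercial breaks:
  break 1: 75 + 30 = 105
  break 2: 70 + 25 = 95
  break 3: 70 + 25 = 95
  break 4: 65 + 20 + 20 = 105
  break 5: 65 = 65
  break 6: 60 = 60
That uses only 6 ≤ 7, so 7 commercial breaks are enough.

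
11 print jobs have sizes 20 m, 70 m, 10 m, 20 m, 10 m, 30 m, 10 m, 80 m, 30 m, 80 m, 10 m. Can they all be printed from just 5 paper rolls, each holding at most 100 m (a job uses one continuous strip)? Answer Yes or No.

A valid assignment using 4 paper rolls:
  roll 1: 80 + 20 = 100
  roll 2: 80 + 20 = 100
  roll 3: 70 + 30 = 100
  roll 4: 30 + 10 + 10 + 10 + 10 = 70
That uses only 4 ≤ 5, so 5 paper rolls are enough.

Yes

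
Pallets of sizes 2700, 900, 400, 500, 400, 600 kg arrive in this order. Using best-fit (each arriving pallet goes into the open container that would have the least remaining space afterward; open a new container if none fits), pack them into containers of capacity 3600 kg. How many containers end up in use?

2

  2700 → container 1 (new)  [load 2700/3600]
  900 → container 1  [load 3600/3600]
  400 → container 2 (new)  [load 400/3600]
  500 → container 2  [load 900/3600]
  400 → container 2  [load 1300/3600]
  600 → container 2  [load 1900/3600]
2 containers opened.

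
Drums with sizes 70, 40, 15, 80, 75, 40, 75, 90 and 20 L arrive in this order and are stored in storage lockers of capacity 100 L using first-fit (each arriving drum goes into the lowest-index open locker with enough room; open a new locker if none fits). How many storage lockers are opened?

6

  70 → locker 1 (new)  [load 70/100]
  40 → locker 2 (new)  [load 40/100]
  15 → locker 1  [load 85/100]
  80 → locker 3 (new)  [load 80/100]
  75 → locker 4 (new)  [load 75/100]
  40 → locker 2  [load 80/100]
  75 → locker 5 (new)  [load 75/100]
  90 → locker 6 (new)  [load 90/100]
  20 → locker 2  [load 100/100]
6 storage lockers opened.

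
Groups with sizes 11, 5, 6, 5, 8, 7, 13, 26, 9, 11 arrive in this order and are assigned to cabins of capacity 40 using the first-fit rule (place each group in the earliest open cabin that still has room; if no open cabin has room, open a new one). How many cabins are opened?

  11 → cabin 1 (new)  [load 11/40]
  5 → cabin 1  [load 16/40]
  6 → cabin 1  [load 22/40]
  5 → cabin 1  [load 27/40]
  8 → cabin 1  [load 35/40]
  7 → cabin 2 (new)  [load 7/40]
  13 → cabin 2  [load 20/40]
  26 → cabin 3 (new)  [load 26/40]
  9 → cabin 2  [load 29/40]
  11 → cabin 2  [load 40/40]
3 cabins opened.

3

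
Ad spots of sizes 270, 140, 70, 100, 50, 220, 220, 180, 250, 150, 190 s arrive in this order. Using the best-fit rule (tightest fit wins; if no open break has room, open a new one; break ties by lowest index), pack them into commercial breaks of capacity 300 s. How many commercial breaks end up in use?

  270 → break 1 (new)  [load 270/300]
  140 → break 2 (new)  [load 140/300]
  70 → break 2  [load 210/300]
  100 → break 3 (new)  [load 100/300]
  50 → break 2  [load 260/300]
  220 → break 4 (new)  [load 220/300]
  220 → break 5 (new)  [load 220/300]
  180 → break 3  [load 280/300]
  250 → break 6 (new)  [load 250/300]
  150 → break 7 (new)  [load 150/300]
  190 → break 8 (new)  [load 190/300]
8 commercial breaks opened.

8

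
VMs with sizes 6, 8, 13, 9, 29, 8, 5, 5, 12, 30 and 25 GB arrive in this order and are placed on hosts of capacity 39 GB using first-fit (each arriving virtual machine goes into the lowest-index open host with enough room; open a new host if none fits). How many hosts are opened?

  6 → host 1 (new)  [load 6/39]
  8 → host 1  [load 14/39]
  13 → host 1  [load 27/39]
  9 → host 1  [load 36/39]
  29 → host 2 (new)  [load 29/39]
  8 → host 2  [load 37/39]
  5 → host 3 (new)  [load 5/39]
  5 → host 3  [load 10/39]
  12 → host 3  [load 22/39]
  30 → host 4 (new)  [load 30/39]
  25 → host 5 (new)  [load 25/39]
5 hosts opened.

5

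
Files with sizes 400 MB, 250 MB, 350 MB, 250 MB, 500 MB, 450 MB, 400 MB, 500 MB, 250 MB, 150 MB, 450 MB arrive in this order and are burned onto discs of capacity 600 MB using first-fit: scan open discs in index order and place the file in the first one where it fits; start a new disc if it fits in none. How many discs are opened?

  400 → disc 1 (new)  [load 400/600]
  250 → disc 2 (new)  [load 250/600]
  350 → disc 2  [load 600/600]
  250 → disc 3 (new)  [load 250/600]
  500 → disc 4 (new)  [load 500/600]
  450 → disc 5 (new)  [load 450/600]
  400 → disc 6 (new)  [load 400/600]
  500 → disc 7 (new)  [load 500/600]
  250 → disc 3  [load 500/600]
  150 → disc 1  [load 550/600]
  450 → disc 8 (new)  [load 450/600]
8 discs opened.

8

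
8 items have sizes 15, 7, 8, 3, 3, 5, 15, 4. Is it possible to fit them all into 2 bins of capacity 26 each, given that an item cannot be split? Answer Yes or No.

Total = 60; ⌈60/26⌉ = 3.
At least 3 bins are required, but only 2 are allowed.

No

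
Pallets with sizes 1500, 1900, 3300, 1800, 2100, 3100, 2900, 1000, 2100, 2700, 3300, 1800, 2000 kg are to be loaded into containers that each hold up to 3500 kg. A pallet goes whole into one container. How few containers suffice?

Total = 3300 + 3300 + 3100 + 2900 + 2700 + 2100 + 2100 + 2000 + 1900 + 1800 + 1800 + 1500 + 1000 = 29500 kg.
Lower bound: ⌈29500/3500⌉ = 9 containers.
Also, 11 pallets each exceed 1750 kg, and no two of those can share a container, so at least 11 containers are needed.
A packing using 11 containers:
  container 1: 3300 = 3300
  container 2: 3300 = 3300
  container 3: 3100 = 3100
  container 4: 2900 = 2900
  container 5: 2700 = 2700
  container 6: 2100 + 1000 = 3100
  container 7: 2100 = 2100
  container 8: 2000 + 1500 = 3500
  container 9: 1900 = 1900
  container 10: 1800 = 1800
  container 11: 1800 = 1800
This matches the lower bound, so 11 is optimal.

11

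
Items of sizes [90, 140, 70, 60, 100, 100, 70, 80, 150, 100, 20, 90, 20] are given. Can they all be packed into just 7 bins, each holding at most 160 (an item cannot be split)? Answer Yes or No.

No

Total = 1090; ⌈1090/160⌉ = 7.
The bound of 7 does not rule out 7, but exhaustive search shows no assignment into 7 bins of capacity 160 exists — the minimum is 8.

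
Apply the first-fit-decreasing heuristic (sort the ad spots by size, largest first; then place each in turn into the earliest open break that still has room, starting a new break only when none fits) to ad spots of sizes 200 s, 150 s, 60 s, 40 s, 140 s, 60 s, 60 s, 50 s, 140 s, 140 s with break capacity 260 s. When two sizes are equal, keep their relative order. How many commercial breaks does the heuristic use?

5

Sorted descending: 200, 150, 140, 140, 140, 60, 60, 60, 50, 40.
  200 → break 1 (new)  [load 200/260]
  150 → break 2 (new)  [load 150/260]
  140 → break 3 (new)  [load 140/260]
  140 → break 4 (new)  [load 140/260]
  140 → break 5 (new)  [load 140/260]
  60 → break 1  [load 260/260]
  60 → break 2  [load 210/260]
  60 → break 3  [load 200/260]
  50 → break 2  [load 260/260]
  40 → break 3  [load 240/260]
5 commercial breaks opened.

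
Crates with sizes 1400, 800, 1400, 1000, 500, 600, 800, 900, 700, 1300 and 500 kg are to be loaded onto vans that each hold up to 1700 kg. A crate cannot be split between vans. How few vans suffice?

Total = 1400 + 1400 + 1300 + 1000 + 900 + 800 + 800 + 700 + 600 + 500 + 500 = 9900 kg.
Lower bound: ⌈9900/1700⌉ = 6 vans.
A packing using 7 vans:
  van 1: 1400 = 1400
  van 2: 1400 = 1400
  van 3: 1300 = 1300
  van 4: 1000 + 700 = 1700
  van 5: 900 + 800 = 1700
  van 6: 800 + 600 = 1400
  van 7: 500 + 500 = 1000
No arrangement into 6 vans stays within capacity, so 7 is optimal.

7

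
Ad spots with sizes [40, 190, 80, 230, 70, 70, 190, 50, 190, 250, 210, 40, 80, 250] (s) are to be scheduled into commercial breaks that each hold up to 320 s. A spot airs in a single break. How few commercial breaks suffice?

7

Total = 250 + 250 + 230 + 210 + 190 + 190 + 190 + 80 + 80 + 70 + 70 + 50 + 40 + 40 = 1940 s.
Lower bound: ⌈1940/320⌉ = 7 commercial breaks.
A packing using 7 commercial breaks:
  break 1: 250 + 70 = 320
  break 2: 250 + 70 = 320
  break 3: 230 + 80 = 310
  break 4: 210 + 80 = 290
  break 5: 190 + 50 + 40 + 40 = 320
  break 6: 190 = 190
  break 7: 190 = 190
This matches the lower bound, so 7 is optimal.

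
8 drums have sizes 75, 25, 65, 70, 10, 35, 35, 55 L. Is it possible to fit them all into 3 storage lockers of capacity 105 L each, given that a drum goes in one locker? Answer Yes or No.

Total = 370 L; ⌈370/105⌉ = 4.
At least 4 storage lockers are required, but only 3 are allowed.

No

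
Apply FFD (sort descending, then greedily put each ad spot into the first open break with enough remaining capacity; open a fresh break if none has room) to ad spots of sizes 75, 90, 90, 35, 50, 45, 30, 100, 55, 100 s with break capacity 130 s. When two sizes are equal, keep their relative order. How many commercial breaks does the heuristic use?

6

Sorted descending: 100, 100, 90, 90, 75, 55, 50, 45, 35, 30.
  100 → break 1 (new)  [load 100/130]
  100 → break 2 (new)  [load 100/130]
  90 → break 3 (new)  [load 90/130]
  90 → break 4 (new)  [load 90/130]
  75 → break 5 (new)  [load 75/130]
  55 → break 5  [load 130/130]
  50 → break 6 (new)  [load 50/130]
  45 → break 6  [load 95/130]
  35 → break 3  [load 125/130]
  30 → break 1  [load 130/130]
6 commercial breaks opened.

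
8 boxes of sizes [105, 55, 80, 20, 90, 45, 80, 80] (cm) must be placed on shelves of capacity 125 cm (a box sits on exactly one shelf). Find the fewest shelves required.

6

Total = 105 + 90 + 80 + 80 + 80 + 55 + 45 + 20 = 555 cm.
Lower bound: ⌈555/125⌉ = 5 shelves.
A packing using 6 shelves:
  shelf 1: 105 + 20 = 125
  shelf 2: 90 = 90
  shelf 3: 80 + 45 = 125
  shelf 4: 80 = 80
  shelf 5: 80 = 80
  shelf 6: 55 = 55
No arrangement into 5 shelves stays within capacity, so 6 is optimal.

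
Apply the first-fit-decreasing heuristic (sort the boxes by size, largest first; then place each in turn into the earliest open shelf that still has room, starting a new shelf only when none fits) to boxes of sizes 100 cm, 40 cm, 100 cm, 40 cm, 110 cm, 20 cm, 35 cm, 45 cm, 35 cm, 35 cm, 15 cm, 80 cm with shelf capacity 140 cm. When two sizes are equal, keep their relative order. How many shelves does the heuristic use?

Sorted descending: 110, 100, 100, 80, 45, 40, 40, 35, 35, 35, 20, 15.
  110 → shelf 1 (new)  [load 110/140]
  100 → shelf 2 (new)  [load 100/140]
  100 → shelf 3 (new)  [load 100/140]
  80 → shelf 4 (new)  [load 80/140]
  45 → shelf 4  [load 125/140]
  40 → shelf 2  [load 140/140]
  40 → shelf 3  [load 140/140]
  35 → shelf 5 (new)  [load 35/140]
  35 → shelf 5  [load 70/140]
  35 → shelf 5  [load 105/140]
  20 → shelf 1  [load 130/140]
  15 → shelf 4  [load 140/140]
5 shelves opened.

5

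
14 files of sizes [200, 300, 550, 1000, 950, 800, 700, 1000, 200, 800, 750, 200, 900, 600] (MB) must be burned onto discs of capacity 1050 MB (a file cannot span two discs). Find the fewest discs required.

Total = 1000 + 1000 + 950 + 900 + 800 + 800 + 750 + 700 + 600 + 550 + 300 + 200 + 200 + 200 = 8950 MB.
Lower bound: ⌈8950/1050⌉ = 9 discs.
Also, 10 files each exceed 525 MB, and no two of those can share a disc, so at least 10 discs are needed.
A packing using 10 discs:
  disc 1: 1000 = 1000
  disc 2: 1000 = 1000
  disc 3: 950 = 950
  disc 4: 900 = 900
  disc 5: 800 + 200 = 1000
  disc 6: 800 + 200 = 1000
  disc 7: 750 + 300 = 1050
  disc 8: 700 + 200 = 900
  disc 9: 600 = 600
  disc 10: 550 = 550
This matches the lower bound, so 10 is optimal.

10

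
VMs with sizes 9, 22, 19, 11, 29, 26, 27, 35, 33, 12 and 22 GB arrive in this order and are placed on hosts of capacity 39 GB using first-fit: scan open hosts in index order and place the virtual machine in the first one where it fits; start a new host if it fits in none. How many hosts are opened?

  9 → host 1 (new)  [load 9/39]
  22 → host 1  [load 31/39]
  19 → host 2 (new)  [load 19/39]
  11 → host 2  [load 30/39]
  29 → host 3 (new)  [load 29/39]
  26 → host 4 (new)  [load 26/39]
  27 → host 5 (new)  [load 27/39]
  35 → host 6 (new)  [load 35/39]
  33 → host 7 (new)  [load 33/39]
  12 → host 4  [load 38/39]
  22 → host 8 (new)  [load 22/39]
8 hosts opened.

8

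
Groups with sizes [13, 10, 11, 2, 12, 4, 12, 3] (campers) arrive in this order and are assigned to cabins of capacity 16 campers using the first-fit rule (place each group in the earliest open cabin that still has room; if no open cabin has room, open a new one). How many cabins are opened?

5

  13 → cabin 1 (new)  [load 13/16]
  10 → cabin 2 (new)  [load 10/16]
  11 → cabin 3 (new)  [load 11/16]
  2 → cabin 1  [load 15/16]
  12 → cabin 4 (new)  [load 12/16]
  4 → cabin 2  [load 14/16]
  12 → cabin 5 (new)  [load 12/16]
  3 → cabin 3  [load 14/16]
5 cabins opened.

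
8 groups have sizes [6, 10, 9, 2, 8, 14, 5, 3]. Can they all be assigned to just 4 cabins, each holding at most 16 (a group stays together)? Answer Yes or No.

A valid assignment using 4 cabins:
  cabin 1: 14 + 2 = 16
  cabin 2: 10 + 6 = 16
  cabin 3: 9 + 5 = 14
  cabin 4: 8 + 3 = 11
Every load is within 16, so 4 cabins suffice.

Yes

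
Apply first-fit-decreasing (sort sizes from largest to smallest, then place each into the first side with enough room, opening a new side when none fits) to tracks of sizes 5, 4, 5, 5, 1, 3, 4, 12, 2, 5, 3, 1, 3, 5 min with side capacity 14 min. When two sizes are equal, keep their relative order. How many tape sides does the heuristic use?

Sorted descending: 12, 5, 5, 5, 5, 5, 4, 4, 3, 3, 3, 2, 1, 1.
  12 → side 1 (new)  [load 12/14]
  5 → side 2 (new)  [load 5/14]
  5 → side 2  [load 10/14]
  5 → side 3 (new)  [load 5/14]
  5 → side 3  [load 10/14]
  5 → side 4 (new)  [load 5/14]
  4 → side 2  [load 14/14]
  4 → side 3  [load 14/14]
  3 → side 4  [load 8/14]
  3 → side 4  [load 11/14]
  3 → side 4  [load 14/14]
  2 → side 1  [load 14/14]
  1 → side 5 (new)  [load 1/14]
  1 → side 5  [load 2/14]
5 tape sides opened.

5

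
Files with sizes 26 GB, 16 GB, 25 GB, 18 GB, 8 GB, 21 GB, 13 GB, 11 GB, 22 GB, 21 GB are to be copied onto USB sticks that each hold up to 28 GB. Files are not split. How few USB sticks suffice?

8

Total = 26 + 25 + 22 + 21 + 21 + 18 + 16 + 13 + 11 + 8 = 181 GB.
Lower bound: ⌈181/28⌉ = 7 USB sticks.
A packing using 8 USB sticks:
  USB stick 1: 26 = 26
  USB stick 2: 25 = 25
  USB stick 3: 22 = 22
  USB stick 4: 21 = 21
  USB stick 5: 21 = 21
  USB stick 6: 18 + 8 = 26
  USB stick 7: 16 + 11 = 27
  USB stick 8: 13 = 13
No arrangement into 7 USB sticks stays within capacity, so 8 is optimal.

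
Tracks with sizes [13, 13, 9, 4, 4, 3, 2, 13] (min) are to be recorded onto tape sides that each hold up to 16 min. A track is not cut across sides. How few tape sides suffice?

5

Total = 13 + 13 + 13 + 9 + 4 + 4 + 3 + 2 = 61 min.
Lower bound: ⌈61/16⌉ = 4 tape sides.
A packing using 5 tape sides:
  side 1: 13 + 3 = 16
  side 2: 13 + 2 = 15
  side 3: 13 = 13
  side 4: 9 + 4 = 13
  side 5: 4 = 4
No arrangement into 4 tape sides stays within capacity, so 5 is optimal.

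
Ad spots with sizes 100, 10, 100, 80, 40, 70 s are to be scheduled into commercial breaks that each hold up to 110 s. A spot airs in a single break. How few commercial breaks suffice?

4

Total = 100 + 100 + 80 + 70 + 40 + 10 = 400 s.
Lower bound: ⌈400/110⌉ = 4 commercial breaks.
A packing using 4 commercial breaks:
  break 1: 100 + 10 = 110
  break 2: 100 = 100
  break 3: 80 = 80
  break 4: 70 + 40 = 110
This matches the lower bound, so 4 is optimal.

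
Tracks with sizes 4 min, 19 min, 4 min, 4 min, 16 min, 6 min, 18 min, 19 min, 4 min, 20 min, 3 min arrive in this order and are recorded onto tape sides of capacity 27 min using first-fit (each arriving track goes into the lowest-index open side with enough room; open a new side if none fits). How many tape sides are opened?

  4 → side 1 (new)  [load 4/27]
  19 → side 1  [load 23/27]
  4 → side 1  [load 27/27]
  4 → side 2 (new)  [load 4/27]
  16 → side 2  [load 20/27]
  6 → side 2  [load 26/27]
  18 → side 3 (new)  [load 18/27]
  19 → side 4 (new)  [load 19/27]
  4 → side 3  [load 22/27]
  20 → side 5 (new)  [load 20/27]
  3 → side 3  [load 25/27]
5 tape sides opened.

5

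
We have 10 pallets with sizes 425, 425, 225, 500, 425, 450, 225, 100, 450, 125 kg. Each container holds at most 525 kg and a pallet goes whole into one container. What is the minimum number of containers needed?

Total = 500 + 450 + 450 + 425 + 425 + 425 + 225 + 225 + 125 + 100 = 3350 kg.
Lower bound: ⌈3350/525⌉ = 7 containers.
A packing using 8 containers:
  container 1: 500 = 500
  container 2: 450 = 450
  container 3: 450 = 450
  container 4: 425 + 100 = 525
  container 5: 425 = 425
  container 6: 425 = 425
  container 7: 225 + 225 = 450
  container 8: 125 = 125
No arrangement into 7 containers stays within capacity, so 8 is optimal.

8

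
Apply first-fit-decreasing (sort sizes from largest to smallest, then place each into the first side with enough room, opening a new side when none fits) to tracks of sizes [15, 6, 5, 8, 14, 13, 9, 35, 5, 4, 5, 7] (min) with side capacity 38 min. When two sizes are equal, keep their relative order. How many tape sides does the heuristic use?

4

Sorted descending: 35, 15, 14, 13, 9, 8, 7, 6, 5, 5, 5, 4.
  35 → side 1 (new)  [load 35/38]
  15 → side 2 (new)  [load 15/38]
  14 → side 2  [load 29/38]
  13 → side 3 (new)  [load 13/38]
  9 → side 2  [load 38/38]
  8 → side 3  [load 21/38]
  7 → side 3  [load 28/38]
  6 → side 3  [load 34/38]
  5 → side 4 (new)  [load 5/38]
  5 → side 4  [load 10/38]
  5 → side 4  [load 15/38]
  4 → side 3  [load 38/38]
4 tape sides opened.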